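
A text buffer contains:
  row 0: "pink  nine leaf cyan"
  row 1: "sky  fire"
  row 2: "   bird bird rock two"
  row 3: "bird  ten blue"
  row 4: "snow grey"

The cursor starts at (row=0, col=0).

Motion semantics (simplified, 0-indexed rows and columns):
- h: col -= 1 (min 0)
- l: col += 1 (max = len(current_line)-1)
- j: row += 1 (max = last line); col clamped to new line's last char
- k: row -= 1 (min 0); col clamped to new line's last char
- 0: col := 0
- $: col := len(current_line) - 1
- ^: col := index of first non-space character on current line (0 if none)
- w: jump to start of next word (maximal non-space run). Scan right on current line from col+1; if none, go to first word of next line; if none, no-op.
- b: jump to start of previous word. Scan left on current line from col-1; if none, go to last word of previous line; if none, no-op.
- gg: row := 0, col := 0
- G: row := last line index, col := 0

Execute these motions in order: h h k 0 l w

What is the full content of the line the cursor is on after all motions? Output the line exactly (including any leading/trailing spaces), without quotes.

After 1 (h): row=0 col=0 char='p'
After 2 (h): row=0 col=0 char='p'
After 3 (k): row=0 col=0 char='p'
After 4 (0): row=0 col=0 char='p'
After 5 (l): row=0 col=1 char='i'
After 6 (w): row=0 col=6 char='n'

Answer: pink  nine leaf cyan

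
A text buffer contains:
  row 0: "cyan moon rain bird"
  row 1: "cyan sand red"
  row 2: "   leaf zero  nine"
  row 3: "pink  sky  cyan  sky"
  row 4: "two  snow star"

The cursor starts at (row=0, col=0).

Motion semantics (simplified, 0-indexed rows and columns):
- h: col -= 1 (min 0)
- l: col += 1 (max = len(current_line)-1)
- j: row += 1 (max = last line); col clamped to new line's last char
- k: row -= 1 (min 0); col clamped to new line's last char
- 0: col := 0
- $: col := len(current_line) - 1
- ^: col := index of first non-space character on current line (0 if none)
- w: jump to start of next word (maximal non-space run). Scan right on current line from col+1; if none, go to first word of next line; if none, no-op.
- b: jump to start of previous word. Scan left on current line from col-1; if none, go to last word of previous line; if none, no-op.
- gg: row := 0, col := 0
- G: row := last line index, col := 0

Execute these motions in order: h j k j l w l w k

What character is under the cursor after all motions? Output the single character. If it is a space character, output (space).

Answer: r

Derivation:
After 1 (h): row=0 col=0 char='c'
After 2 (j): row=1 col=0 char='c'
After 3 (k): row=0 col=0 char='c'
After 4 (j): row=1 col=0 char='c'
After 5 (l): row=1 col=1 char='y'
After 6 (w): row=1 col=5 char='s'
After 7 (l): row=1 col=6 char='a'
After 8 (w): row=1 col=10 char='r'
After 9 (k): row=0 col=10 char='r'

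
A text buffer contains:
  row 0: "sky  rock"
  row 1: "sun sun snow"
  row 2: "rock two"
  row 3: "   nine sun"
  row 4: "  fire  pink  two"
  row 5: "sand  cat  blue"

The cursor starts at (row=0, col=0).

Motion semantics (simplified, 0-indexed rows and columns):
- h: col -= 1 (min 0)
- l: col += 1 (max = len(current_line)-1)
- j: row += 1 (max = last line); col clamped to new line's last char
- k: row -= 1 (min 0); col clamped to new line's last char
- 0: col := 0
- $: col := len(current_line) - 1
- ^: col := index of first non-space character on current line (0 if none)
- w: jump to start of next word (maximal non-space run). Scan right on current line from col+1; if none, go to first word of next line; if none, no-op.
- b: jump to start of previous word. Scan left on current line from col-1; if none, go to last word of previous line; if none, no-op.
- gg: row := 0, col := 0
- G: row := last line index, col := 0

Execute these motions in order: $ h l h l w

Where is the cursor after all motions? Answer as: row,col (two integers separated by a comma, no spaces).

After 1 ($): row=0 col=8 char='k'
After 2 (h): row=0 col=7 char='c'
After 3 (l): row=0 col=8 char='k'
After 4 (h): row=0 col=7 char='c'
After 5 (l): row=0 col=8 char='k'
After 6 (w): row=1 col=0 char='s'

Answer: 1,0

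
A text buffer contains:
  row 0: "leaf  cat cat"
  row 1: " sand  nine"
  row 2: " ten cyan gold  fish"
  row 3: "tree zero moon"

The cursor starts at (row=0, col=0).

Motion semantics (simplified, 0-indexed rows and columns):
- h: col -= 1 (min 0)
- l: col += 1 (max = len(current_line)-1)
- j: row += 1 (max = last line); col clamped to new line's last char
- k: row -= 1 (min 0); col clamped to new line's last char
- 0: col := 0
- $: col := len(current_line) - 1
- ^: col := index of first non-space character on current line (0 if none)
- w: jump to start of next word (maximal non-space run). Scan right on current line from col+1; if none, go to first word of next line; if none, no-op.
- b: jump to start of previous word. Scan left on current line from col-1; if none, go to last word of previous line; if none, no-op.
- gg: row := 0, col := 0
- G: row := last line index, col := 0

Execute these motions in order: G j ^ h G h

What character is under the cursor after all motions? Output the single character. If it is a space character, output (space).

Answer: t

Derivation:
After 1 (G): row=3 col=0 char='t'
After 2 (j): row=3 col=0 char='t'
After 3 (^): row=3 col=0 char='t'
After 4 (h): row=3 col=0 char='t'
After 5 (G): row=3 col=0 char='t'
After 6 (h): row=3 col=0 char='t'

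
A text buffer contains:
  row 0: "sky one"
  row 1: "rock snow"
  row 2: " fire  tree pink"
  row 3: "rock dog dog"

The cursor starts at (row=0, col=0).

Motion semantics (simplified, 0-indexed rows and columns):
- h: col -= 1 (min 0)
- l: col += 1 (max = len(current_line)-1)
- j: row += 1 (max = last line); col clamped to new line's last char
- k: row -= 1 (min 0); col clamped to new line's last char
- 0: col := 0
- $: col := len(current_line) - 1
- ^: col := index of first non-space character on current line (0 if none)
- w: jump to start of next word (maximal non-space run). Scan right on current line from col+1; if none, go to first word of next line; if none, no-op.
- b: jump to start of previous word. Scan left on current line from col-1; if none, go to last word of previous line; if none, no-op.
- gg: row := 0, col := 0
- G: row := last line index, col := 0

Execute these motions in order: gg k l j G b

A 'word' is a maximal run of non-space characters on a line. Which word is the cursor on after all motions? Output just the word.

Answer: pink

Derivation:
After 1 (gg): row=0 col=0 char='s'
After 2 (k): row=0 col=0 char='s'
After 3 (l): row=0 col=1 char='k'
After 4 (j): row=1 col=1 char='o'
After 5 (G): row=3 col=0 char='r'
After 6 (b): row=2 col=12 char='p'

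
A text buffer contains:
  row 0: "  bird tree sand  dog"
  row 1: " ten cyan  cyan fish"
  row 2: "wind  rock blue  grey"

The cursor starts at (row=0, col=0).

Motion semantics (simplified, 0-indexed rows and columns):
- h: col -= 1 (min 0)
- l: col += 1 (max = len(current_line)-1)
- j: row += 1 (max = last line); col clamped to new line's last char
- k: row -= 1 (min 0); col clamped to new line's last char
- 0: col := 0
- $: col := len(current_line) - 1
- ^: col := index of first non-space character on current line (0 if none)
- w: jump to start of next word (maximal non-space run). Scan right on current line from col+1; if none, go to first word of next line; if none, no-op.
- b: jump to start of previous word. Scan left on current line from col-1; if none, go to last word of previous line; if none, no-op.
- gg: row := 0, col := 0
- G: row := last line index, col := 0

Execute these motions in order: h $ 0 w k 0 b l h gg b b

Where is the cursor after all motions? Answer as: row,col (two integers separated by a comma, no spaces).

After 1 (h): row=0 col=0 char='_'
After 2 ($): row=0 col=20 char='g'
After 3 (0): row=0 col=0 char='_'
After 4 (w): row=0 col=2 char='b'
After 5 (k): row=0 col=2 char='b'
After 6 (0): row=0 col=0 char='_'
After 7 (b): row=0 col=0 char='_'
After 8 (l): row=0 col=1 char='_'
After 9 (h): row=0 col=0 char='_'
After 10 (gg): row=0 col=0 char='_'
After 11 (b): row=0 col=0 char='_'
After 12 (b): row=0 col=0 char='_'

Answer: 0,0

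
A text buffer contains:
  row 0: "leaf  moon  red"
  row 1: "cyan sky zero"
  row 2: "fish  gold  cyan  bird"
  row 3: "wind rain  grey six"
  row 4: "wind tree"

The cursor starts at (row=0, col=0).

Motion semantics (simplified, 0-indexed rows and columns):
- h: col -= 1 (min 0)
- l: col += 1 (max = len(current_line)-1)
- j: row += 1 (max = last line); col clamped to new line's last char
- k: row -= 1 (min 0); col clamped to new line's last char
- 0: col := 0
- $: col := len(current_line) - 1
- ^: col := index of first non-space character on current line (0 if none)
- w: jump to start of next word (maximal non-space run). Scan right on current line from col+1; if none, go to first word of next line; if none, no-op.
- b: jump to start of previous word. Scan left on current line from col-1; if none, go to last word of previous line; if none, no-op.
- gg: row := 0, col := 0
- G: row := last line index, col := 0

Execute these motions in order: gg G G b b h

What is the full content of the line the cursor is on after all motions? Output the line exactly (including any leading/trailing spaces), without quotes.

Answer: wind rain  grey six

Derivation:
After 1 (gg): row=0 col=0 char='l'
After 2 (G): row=4 col=0 char='w'
After 3 (G): row=4 col=0 char='w'
After 4 (b): row=3 col=16 char='s'
After 5 (b): row=3 col=11 char='g'
After 6 (h): row=3 col=10 char='_'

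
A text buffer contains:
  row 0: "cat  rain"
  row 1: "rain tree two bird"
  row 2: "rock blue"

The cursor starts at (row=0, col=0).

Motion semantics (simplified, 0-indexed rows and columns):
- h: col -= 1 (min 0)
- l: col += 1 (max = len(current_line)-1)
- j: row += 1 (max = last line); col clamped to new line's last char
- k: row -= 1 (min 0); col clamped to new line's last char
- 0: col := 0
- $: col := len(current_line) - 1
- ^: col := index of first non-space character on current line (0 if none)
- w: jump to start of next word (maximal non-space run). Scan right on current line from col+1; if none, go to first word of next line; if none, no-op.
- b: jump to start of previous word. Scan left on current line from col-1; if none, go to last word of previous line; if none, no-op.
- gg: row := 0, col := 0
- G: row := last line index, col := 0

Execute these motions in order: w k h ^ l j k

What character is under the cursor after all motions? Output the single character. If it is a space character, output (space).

After 1 (w): row=0 col=5 char='r'
After 2 (k): row=0 col=5 char='r'
After 3 (h): row=0 col=4 char='_'
After 4 (^): row=0 col=0 char='c'
After 5 (l): row=0 col=1 char='a'
After 6 (j): row=1 col=1 char='a'
After 7 (k): row=0 col=1 char='a'

Answer: a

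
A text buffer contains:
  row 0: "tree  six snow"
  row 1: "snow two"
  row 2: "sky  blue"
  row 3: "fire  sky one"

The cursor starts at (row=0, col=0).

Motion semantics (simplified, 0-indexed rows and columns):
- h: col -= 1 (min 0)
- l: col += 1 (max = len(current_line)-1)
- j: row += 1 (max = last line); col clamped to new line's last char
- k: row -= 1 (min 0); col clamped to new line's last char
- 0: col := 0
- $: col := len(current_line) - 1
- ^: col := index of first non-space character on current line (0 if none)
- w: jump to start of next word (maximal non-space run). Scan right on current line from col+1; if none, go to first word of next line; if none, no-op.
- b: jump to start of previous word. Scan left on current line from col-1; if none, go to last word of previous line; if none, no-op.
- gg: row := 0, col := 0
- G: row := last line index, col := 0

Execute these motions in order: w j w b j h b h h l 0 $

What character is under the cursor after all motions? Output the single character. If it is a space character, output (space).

Answer: e

Derivation:
After 1 (w): row=0 col=6 char='s'
After 2 (j): row=1 col=6 char='w'
After 3 (w): row=2 col=0 char='s'
After 4 (b): row=1 col=5 char='t'
After 5 (j): row=2 col=5 char='b'
After 6 (h): row=2 col=4 char='_'
After 7 (b): row=2 col=0 char='s'
After 8 (h): row=2 col=0 char='s'
After 9 (h): row=2 col=0 char='s'
After 10 (l): row=2 col=1 char='k'
After 11 (0): row=2 col=0 char='s'
After 12 ($): row=2 col=8 char='e'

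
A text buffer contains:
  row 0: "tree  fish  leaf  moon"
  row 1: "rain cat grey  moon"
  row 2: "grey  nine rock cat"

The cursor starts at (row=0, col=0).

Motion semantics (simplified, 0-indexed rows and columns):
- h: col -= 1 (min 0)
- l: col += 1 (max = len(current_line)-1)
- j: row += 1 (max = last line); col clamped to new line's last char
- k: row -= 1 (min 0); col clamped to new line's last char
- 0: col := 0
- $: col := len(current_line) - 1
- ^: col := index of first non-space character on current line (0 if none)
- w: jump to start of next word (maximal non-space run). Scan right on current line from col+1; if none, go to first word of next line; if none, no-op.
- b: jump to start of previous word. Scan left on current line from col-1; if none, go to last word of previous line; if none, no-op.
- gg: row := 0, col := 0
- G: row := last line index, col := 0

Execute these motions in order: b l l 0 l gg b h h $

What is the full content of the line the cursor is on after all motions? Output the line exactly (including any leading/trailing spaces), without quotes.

Answer: tree  fish  leaf  moon

Derivation:
After 1 (b): row=0 col=0 char='t'
After 2 (l): row=0 col=1 char='r'
After 3 (l): row=0 col=2 char='e'
After 4 (0): row=0 col=0 char='t'
After 5 (l): row=0 col=1 char='r'
After 6 (gg): row=0 col=0 char='t'
After 7 (b): row=0 col=0 char='t'
After 8 (h): row=0 col=0 char='t'
After 9 (h): row=0 col=0 char='t'
After 10 ($): row=0 col=21 char='n'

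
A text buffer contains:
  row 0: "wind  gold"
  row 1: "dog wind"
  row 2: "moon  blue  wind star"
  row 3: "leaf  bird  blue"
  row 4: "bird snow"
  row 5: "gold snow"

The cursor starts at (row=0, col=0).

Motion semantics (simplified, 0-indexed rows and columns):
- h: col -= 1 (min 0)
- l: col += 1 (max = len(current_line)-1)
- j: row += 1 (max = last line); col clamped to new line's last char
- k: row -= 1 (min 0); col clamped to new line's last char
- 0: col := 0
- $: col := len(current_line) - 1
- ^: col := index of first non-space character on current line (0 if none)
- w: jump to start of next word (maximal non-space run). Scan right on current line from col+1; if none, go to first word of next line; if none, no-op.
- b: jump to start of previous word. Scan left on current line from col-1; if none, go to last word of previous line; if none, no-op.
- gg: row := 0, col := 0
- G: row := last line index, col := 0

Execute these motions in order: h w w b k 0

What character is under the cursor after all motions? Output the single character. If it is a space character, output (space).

Answer: w

Derivation:
After 1 (h): row=0 col=0 char='w'
After 2 (w): row=0 col=6 char='g'
After 3 (w): row=1 col=0 char='d'
After 4 (b): row=0 col=6 char='g'
After 5 (k): row=0 col=6 char='g'
After 6 (0): row=0 col=0 char='w'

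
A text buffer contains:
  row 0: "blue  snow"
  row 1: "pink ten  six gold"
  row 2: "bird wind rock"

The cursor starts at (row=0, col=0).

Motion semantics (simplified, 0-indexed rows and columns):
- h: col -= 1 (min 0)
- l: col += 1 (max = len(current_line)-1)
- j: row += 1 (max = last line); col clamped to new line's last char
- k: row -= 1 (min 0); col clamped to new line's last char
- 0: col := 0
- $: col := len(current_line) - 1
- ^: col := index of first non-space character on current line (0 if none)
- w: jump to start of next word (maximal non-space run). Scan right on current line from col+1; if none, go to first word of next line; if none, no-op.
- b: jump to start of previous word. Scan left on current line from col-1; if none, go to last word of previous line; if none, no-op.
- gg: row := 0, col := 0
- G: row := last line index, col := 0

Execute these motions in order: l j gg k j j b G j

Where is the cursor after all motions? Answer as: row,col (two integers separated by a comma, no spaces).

After 1 (l): row=0 col=1 char='l'
After 2 (j): row=1 col=1 char='i'
After 3 (gg): row=0 col=0 char='b'
After 4 (k): row=0 col=0 char='b'
After 5 (j): row=1 col=0 char='p'
After 6 (j): row=2 col=0 char='b'
After 7 (b): row=1 col=14 char='g'
After 8 (G): row=2 col=0 char='b'
After 9 (j): row=2 col=0 char='b'

Answer: 2,0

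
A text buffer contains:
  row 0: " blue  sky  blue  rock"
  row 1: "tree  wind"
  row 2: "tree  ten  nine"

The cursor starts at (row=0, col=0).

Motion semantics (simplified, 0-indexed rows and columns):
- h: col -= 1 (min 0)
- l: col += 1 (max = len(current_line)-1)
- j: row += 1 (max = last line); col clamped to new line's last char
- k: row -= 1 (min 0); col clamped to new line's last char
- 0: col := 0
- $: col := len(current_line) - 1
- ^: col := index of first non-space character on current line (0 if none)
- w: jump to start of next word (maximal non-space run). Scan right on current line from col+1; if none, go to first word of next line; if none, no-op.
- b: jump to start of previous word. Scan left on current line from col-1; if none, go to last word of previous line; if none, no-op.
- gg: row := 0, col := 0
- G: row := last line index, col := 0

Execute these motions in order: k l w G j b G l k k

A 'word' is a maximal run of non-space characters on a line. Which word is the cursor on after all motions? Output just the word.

After 1 (k): row=0 col=0 char='_'
After 2 (l): row=0 col=1 char='b'
After 3 (w): row=0 col=7 char='s'
After 4 (G): row=2 col=0 char='t'
After 5 (j): row=2 col=0 char='t'
After 6 (b): row=1 col=6 char='w'
After 7 (G): row=2 col=0 char='t'
After 8 (l): row=2 col=1 char='r'
After 9 (k): row=1 col=1 char='r'
After 10 (k): row=0 col=1 char='b'

Answer: blue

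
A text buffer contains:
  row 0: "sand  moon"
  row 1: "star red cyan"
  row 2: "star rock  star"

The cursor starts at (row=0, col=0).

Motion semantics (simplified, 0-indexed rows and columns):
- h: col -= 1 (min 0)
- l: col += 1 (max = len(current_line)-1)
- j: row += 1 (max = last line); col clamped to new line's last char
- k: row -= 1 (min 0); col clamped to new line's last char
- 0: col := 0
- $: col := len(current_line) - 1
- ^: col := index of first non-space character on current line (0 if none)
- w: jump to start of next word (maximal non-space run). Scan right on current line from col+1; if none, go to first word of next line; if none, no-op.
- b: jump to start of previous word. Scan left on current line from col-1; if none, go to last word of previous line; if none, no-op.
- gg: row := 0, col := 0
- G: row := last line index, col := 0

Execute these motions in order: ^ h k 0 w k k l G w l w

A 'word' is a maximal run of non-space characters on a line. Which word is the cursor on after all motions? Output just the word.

After 1 (^): row=0 col=0 char='s'
After 2 (h): row=0 col=0 char='s'
After 3 (k): row=0 col=0 char='s'
After 4 (0): row=0 col=0 char='s'
After 5 (w): row=0 col=6 char='m'
After 6 (k): row=0 col=6 char='m'
After 7 (k): row=0 col=6 char='m'
After 8 (l): row=0 col=7 char='o'
After 9 (G): row=2 col=0 char='s'
After 10 (w): row=2 col=5 char='r'
After 11 (l): row=2 col=6 char='o'
After 12 (w): row=2 col=11 char='s'

Answer: star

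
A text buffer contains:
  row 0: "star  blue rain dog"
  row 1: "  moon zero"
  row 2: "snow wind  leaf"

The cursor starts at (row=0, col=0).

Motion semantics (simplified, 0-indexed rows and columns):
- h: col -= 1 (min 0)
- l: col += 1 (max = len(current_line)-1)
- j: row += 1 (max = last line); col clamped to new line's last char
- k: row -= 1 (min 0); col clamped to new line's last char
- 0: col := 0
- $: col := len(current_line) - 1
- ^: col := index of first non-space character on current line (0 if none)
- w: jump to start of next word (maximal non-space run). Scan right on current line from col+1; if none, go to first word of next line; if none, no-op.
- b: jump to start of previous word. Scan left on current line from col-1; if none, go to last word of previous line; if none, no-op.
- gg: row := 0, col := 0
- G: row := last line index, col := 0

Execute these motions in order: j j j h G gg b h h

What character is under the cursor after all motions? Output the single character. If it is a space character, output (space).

After 1 (j): row=1 col=0 char='_'
After 2 (j): row=2 col=0 char='s'
After 3 (j): row=2 col=0 char='s'
After 4 (h): row=2 col=0 char='s'
After 5 (G): row=2 col=0 char='s'
After 6 (gg): row=0 col=0 char='s'
After 7 (b): row=0 col=0 char='s'
After 8 (h): row=0 col=0 char='s'
After 9 (h): row=0 col=0 char='s'

Answer: s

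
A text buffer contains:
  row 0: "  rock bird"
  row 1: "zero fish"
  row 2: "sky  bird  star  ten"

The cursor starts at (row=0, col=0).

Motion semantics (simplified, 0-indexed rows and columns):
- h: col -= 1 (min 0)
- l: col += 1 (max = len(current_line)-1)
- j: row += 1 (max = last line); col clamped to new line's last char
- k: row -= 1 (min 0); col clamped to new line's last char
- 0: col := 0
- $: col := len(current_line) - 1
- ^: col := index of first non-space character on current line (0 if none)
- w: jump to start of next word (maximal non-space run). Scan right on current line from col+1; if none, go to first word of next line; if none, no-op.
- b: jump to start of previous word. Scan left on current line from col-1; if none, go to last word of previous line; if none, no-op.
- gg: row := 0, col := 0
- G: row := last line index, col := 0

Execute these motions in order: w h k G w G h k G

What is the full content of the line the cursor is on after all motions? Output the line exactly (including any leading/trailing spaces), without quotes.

Answer: sky  bird  star  ten

Derivation:
After 1 (w): row=0 col=2 char='r'
After 2 (h): row=0 col=1 char='_'
After 3 (k): row=0 col=1 char='_'
After 4 (G): row=2 col=0 char='s'
After 5 (w): row=2 col=5 char='b'
After 6 (G): row=2 col=0 char='s'
After 7 (h): row=2 col=0 char='s'
After 8 (k): row=1 col=0 char='z'
After 9 (G): row=2 col=0 char='s'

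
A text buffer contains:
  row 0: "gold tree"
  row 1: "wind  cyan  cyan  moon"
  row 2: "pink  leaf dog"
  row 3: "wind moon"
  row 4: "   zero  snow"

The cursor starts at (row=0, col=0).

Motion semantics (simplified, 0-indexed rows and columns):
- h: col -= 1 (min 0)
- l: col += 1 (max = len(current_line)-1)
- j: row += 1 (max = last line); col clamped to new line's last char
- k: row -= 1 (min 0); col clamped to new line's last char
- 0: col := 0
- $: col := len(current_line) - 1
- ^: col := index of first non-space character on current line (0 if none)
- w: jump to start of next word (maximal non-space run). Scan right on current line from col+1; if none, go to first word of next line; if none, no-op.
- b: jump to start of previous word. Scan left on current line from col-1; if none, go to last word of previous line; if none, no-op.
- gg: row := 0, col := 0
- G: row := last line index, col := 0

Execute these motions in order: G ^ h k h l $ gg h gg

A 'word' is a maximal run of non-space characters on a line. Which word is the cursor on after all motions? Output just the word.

Answer: gold

Derivation:
After 1 (G): row=4 col=0 char='_'
After 2 (^): row=4 col=3 char='z'
After 3 (h): row=4 col=2 char='_'
After 4 (k): row=3 col=2 char='n'
After 5 (h): row=3 col=1 char='i'
After 6 (l): row=3 col=2 char='n'
After 7 ($): row=3 col=8 char='n'
After 8 (gg): row=0 col=0 char='g'
After 9 (h): row=0 col=0 char='g'
After 10 (gg): row=0 col=0 char='g'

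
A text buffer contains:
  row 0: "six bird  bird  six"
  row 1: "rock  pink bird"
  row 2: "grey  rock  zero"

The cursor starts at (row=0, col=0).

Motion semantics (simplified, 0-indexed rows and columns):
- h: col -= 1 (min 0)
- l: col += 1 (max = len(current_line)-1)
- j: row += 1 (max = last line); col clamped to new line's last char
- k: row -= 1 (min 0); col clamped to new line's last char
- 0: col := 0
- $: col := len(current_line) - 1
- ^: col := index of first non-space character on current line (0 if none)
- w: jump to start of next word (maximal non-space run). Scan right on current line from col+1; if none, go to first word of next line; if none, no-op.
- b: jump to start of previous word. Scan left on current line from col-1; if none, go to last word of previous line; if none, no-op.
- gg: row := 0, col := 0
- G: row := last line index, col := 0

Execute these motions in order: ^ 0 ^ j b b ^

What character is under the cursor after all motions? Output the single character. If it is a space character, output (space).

Answer: s

Derivation:
After 1 (^): row=0 col=0 char='s'
After 2 (0): row=0 col=0 char='s'
After 3 (^): row=0 col=0 char='s'
After 4 (j): row=1 col=0 char='r'
After 5 (b): row=0 col=16 char='s'
After 6 (b): row=0 col=10 char='b'
After 7 (^): row=0 col=0 char='s'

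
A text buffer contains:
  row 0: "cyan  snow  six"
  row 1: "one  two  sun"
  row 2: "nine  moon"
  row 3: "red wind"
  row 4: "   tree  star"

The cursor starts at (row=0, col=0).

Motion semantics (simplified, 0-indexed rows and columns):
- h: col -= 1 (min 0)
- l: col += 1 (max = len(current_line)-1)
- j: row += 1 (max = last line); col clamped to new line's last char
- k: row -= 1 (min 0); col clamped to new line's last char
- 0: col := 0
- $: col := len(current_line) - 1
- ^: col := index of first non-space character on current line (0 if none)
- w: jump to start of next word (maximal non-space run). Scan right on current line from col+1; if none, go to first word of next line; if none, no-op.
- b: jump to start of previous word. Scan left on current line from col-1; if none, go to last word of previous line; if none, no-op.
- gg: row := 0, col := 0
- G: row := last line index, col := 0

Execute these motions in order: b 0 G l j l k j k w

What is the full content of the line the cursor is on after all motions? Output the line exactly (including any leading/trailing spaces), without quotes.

Answer: red wind

Derivation:
After 1 (b): row=0 col=0 char='c'
After 2 (0): row=0 col=0 char='c'
After 3 (G): row=4 col=0 char='_'
After 4 (l): row=4 col=1 char='_'
After 5 (j): row=4 col=1 char='_'
After 6 (l): row=4 col=2 char='_'
After 7 (k): row=3 col=2 char='d'
After 8 (j): row=4 col=2 char='_'
After 9 (k): row=3 col=2 char='d'
After 10 (w): row=3 col=4 char='w'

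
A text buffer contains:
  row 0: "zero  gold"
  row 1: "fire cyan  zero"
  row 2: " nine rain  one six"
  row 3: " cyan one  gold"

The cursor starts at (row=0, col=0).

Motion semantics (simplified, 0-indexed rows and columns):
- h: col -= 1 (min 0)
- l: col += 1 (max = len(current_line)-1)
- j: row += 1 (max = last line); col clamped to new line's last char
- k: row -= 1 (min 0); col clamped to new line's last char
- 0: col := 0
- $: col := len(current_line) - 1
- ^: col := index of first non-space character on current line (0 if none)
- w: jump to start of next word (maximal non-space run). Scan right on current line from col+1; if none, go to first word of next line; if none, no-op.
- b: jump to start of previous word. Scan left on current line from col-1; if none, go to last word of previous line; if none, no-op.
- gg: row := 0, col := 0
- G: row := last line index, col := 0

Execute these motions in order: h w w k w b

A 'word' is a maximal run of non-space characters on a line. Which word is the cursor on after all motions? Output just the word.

Answer: zero

Derivation:
After 1 (h): row=0 col=0 char='z'
After 2 (w): row=0 col=6 char='g'
After 3 (w): row=1 col=0 char='f'
After 4 (k): row=0 col=0 char='z'
After 5 (w): row=0 col=6 char='g'
After 6 (b): row=0 col=0 char='z'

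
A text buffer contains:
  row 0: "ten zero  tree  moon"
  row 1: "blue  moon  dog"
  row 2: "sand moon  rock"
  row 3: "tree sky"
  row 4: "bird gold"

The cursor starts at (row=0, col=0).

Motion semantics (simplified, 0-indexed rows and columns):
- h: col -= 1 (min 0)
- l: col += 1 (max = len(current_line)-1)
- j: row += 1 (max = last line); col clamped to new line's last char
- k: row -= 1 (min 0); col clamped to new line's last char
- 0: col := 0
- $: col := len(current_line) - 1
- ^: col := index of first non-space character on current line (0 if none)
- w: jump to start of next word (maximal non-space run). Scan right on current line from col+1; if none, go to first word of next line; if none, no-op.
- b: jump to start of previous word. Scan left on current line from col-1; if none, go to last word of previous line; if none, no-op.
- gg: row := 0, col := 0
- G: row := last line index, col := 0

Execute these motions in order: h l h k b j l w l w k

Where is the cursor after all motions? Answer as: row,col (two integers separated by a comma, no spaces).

After 1 (h): row=0 col=0 char='t'
After 2 (l): row=0 col=1 char='e'
After 3 (h): row=0 col=0 char='t'
After 4 (k): row=0 col=0 char='t'
After 5 (b): row=0 col=0 char='t'
After 6 (j): row=1 col=0 char='b'
After 7 (l): row=1 col=1 char='l'
After 8 (w): row=1 col=6 char='m'
After 9 (l): row=1 col=7 char='o'
After 10 (w): row=1 col=12 char='d'
After 11 (k): row=0 col=12 char='e'

Answer: 0,12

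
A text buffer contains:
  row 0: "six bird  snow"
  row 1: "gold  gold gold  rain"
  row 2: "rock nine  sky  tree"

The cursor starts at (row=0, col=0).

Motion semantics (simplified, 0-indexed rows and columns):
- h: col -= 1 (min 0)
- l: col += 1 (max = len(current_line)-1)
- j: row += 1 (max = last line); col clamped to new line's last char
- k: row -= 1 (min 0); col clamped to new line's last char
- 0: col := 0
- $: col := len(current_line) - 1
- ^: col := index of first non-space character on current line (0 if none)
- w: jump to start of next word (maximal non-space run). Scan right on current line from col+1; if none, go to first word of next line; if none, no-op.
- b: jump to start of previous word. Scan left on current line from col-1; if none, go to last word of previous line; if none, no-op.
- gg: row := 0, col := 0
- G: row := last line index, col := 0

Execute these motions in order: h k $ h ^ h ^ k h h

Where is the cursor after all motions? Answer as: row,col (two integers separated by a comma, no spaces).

After 1 (h): row=0 col=0 char='s'
After 2 (k): row=0 col=0 char='s'
After 3 ($): row=0 col=13 char='w'
After 4 (h): row=0 col=12 char='o'
After 5 (^): row=0 col=0 char='s'
After 6 (h): row=0 col=0 char='s'
After 7 (^): row=0 col=0 char='s'
After 8 (k): row=0 col=0 char='s'
After 9 (h): row=0 col=0 char='s'
After 10 (h): row=0 col=0 char='s'

Answer: 0,0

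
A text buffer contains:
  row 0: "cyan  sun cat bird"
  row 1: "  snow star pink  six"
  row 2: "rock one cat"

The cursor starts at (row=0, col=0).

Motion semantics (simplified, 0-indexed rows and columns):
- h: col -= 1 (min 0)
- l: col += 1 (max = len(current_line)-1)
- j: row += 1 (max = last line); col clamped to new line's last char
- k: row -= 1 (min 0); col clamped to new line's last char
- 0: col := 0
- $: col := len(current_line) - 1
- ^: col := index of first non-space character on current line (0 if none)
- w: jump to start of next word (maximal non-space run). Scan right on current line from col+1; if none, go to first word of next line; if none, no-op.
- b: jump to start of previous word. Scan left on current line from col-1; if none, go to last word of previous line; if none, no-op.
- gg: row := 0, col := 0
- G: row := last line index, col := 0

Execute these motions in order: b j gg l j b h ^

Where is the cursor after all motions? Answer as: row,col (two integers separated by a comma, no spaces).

After 1 (b): row=0 col=0 char='c'
After 2 (j): row=1 col=0 char='_'
After 3 (gg): row=0 col=0 char='c'
After 4 (l): row=0 col=1 char='y'
After 5 (j): row=1 col=1 char='_'
After 6 (b): row=0 col=14 char='b'
After 7 (h): row=0 col=13 char='_'
After 8 (^): row=0 col=0 char='c'

Answer: 0,0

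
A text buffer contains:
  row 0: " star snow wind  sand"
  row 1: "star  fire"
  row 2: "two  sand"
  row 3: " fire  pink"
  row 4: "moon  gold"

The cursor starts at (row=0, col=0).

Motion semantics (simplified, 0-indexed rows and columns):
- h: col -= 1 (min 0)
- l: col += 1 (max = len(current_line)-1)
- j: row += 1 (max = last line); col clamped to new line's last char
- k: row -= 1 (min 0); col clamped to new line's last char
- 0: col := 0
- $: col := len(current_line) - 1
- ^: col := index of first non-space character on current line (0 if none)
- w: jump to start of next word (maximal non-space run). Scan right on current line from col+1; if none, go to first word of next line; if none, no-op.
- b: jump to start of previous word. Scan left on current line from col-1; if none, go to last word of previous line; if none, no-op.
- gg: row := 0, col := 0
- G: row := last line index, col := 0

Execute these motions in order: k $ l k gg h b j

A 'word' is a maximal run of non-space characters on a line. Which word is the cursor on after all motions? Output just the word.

After 1 (k): row=0 col=0 char='_'
After 2 ($): row=0 col=20 char='d'
After 3 (l): row=0 col=20 char='d'
After 4 (k): row=0 col=20 char='d'
After 5 (gg): row=0 col=0 char='_'
After 6 (h): row=0 col=0 char='_'
After 7 (b): row=0 col=0 char='_'
After 8 (j): row=1 col=0 char='s'

Answer: star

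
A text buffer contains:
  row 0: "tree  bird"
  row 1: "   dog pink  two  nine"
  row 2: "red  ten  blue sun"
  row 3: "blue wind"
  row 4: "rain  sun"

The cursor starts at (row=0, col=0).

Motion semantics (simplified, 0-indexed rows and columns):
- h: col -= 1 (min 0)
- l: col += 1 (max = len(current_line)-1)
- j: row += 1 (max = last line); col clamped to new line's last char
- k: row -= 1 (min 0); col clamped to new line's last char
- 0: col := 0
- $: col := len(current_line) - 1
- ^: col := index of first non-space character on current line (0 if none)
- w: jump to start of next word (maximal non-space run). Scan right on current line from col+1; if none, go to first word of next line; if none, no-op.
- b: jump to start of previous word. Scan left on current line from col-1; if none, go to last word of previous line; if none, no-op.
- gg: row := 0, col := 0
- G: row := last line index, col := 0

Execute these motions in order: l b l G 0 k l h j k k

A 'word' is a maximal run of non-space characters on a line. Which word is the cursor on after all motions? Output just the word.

After 1 (l): row=0 col=1 char='r'
After 2 (b): row=0 col=0 char='t'
After 3 (l): row=0 col=1 char='r'
After 4 (G): row=4 col=0 char='r'
After 5 (0): row=4 col=0 char='r'
After 6 (k): row=3 col=0 char='b'
After 7 (l): row=3 col=1 char='l'
After 8 (h): row=3 col=0 char='b'
After 9 (j): row=4 col=0 char='r'
After 10 (k): row=3 col=0 char='b'
After 11 (k): row=2 col=0 char='r'

Answer: red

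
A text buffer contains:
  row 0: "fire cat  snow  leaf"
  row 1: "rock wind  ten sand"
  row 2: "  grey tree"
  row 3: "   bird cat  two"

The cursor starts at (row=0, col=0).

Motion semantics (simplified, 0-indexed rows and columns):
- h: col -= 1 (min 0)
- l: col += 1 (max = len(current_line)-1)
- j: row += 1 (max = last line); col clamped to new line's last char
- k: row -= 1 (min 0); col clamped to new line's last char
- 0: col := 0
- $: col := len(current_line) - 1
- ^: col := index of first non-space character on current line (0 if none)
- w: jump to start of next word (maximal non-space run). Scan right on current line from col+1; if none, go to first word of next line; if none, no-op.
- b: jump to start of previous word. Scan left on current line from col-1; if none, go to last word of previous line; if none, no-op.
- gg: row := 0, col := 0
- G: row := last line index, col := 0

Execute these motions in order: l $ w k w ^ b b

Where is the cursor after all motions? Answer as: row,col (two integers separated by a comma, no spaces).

Answer: 0,0

Derivation:
After 1 (l): row=0 col=1 char='i'
After 2 ($): row=0 col=19 char='f'
After 3 (w): row=1 col=0 char='r'
After 4 (k): row=0 col=0 char='f'
After 5 (w): row=0 col=5 char='c'
After 6 (^): row=0 col=0 char='f'
After 7 (b): row=0 col=0 char='f'
After 8 (b): row=0 col=0 char='f'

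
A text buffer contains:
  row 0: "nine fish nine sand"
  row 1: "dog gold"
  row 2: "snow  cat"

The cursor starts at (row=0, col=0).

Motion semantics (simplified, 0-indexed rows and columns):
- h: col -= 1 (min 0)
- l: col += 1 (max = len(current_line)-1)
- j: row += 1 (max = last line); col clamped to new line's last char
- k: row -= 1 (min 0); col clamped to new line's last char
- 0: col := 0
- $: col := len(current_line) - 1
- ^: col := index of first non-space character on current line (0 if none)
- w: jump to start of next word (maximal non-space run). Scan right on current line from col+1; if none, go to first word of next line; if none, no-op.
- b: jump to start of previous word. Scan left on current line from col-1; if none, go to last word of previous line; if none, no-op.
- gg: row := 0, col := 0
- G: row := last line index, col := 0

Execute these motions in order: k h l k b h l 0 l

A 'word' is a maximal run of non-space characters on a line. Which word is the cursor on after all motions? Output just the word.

Answer: nine

Derivation:
After 1 (k): row=0 col=0 char='n'
After 2 (h): row=0 col=0 char='n'
After 3 (l): row=0 col=1 char='i'
After 4 (k): row=0 col=1 char='i'
After 5 (b): row=0 col=0 char='n'
After 6 (h): row=0 col=0 char='n'
After 7 (l): row=0 col=1 char='i'
After 8 (0): row=0 col=0 char='n'
After 9 (l): row=0 col=1 char='i'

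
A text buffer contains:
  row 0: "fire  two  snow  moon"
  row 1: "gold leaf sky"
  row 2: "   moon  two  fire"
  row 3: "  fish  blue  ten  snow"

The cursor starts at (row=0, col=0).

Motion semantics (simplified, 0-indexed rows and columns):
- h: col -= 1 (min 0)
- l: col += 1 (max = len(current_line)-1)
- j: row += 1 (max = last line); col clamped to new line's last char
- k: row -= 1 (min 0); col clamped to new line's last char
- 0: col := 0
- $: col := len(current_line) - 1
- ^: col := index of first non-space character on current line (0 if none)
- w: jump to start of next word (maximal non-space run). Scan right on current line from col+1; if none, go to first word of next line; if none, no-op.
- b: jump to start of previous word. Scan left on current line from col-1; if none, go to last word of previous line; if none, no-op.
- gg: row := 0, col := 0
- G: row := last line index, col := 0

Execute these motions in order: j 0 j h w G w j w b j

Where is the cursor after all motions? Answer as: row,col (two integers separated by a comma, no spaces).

After 1 (j): row=1 col=0 char='g'
After 2 (0): row=1 col=0 char='g'
After 3 (j): row=2 col=0 char='_'
After 4 (h): row=2 col=0 char='_'
After 5 (w): row=2 col=3 char='m'
After 6 (G): row=3 col=0 char='_'
After 7 (w): row=3 col=2 char='f'
After 8 (j): row=3 col=2 char='f'
After 9 (w): row=3 col=8 char='b'
After 10 (b): row=3 col=2 char='f'
After 11 (j): row=3 col=2 char='f'

Answer: 3,2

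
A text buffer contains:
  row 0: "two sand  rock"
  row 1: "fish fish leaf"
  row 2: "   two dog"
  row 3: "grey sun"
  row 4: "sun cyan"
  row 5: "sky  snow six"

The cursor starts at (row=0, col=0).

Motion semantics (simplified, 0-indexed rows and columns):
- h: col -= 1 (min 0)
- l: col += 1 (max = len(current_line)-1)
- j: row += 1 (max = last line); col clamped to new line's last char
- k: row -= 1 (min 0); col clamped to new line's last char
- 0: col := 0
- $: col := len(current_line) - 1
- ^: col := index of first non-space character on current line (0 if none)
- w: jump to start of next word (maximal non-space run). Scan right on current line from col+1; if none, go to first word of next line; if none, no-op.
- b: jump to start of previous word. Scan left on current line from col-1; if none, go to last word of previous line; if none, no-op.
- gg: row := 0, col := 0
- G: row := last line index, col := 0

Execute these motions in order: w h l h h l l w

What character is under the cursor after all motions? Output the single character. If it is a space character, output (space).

After 1 (w): row=0 col=4 char='s'
After 2 (h): row=0 col=3 char='_'
After 3 (l): row=0 col=4 char='s'
After 4 (h): row=0 col=3 char='_'
After 5 (h): row=0 col=2 char='o'
After 6 (l): row=0 col=3 char='_'
After 7 (l): row=0 col=4 char='s'
After 8 (w): row=0 col=10 char='r'

Answer: r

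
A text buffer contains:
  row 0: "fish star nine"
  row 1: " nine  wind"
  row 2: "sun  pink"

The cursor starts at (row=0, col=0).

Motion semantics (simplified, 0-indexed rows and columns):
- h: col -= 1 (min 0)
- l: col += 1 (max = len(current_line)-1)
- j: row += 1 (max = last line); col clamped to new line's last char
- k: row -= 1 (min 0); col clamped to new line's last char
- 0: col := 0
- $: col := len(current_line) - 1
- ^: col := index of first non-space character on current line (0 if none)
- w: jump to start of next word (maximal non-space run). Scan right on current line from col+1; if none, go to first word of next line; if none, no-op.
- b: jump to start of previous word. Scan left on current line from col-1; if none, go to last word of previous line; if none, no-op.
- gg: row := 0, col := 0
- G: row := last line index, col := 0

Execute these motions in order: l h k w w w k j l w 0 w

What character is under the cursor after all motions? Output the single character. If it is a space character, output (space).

Answer: n

Derivation:
After 1 (l): row=0 col=1 char='i'
After 2 (h): row=0 col=0 char='f'
After 3 (k): row=0 col=0 char='f'
After 4 (w): row=0 col=5 char='s'
After 5 (w): row=0 col=10 char='n'
After 6 (w): row=1 col=1 char='n'
After 7 (k): row=0 col=1 char='i'
After 8 (j): row=1 col=1 char='n'
After 9 (l): row=1 col=2 char='i'
After 10 (w): row=1 col=7 char='w'
After 11 (0): row=1 col=0 char='_'
After 12 (w): row=1 col=1 char='n'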